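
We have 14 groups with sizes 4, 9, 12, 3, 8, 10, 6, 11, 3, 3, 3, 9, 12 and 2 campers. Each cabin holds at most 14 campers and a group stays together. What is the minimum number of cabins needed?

Total = 12 + 12 + 11 + 10 + 9 + 9 + 8 + 6 + 4 + 3 + 3 + 3 + 3 + 2 = 95 campers.
Lower bound: ⌈95/14⌉ = 7 cabins.
A packing using 8 cabins:
  cabin 1: 12 + 2 = 14
  cabin 2: 12 = 12
  cabin 3: 11 + 3 = 14
  cabin 4: 10 + 4 = 14
  cabin 5: 9 + 3 = 12
  cabin 6: 9 + 3 = 12
  cabin 7: 8 + 6 = 14
  cabin 8: 3 = 3
No arrangement into 7 cabins stays within capacity, so 8 is optimal.

8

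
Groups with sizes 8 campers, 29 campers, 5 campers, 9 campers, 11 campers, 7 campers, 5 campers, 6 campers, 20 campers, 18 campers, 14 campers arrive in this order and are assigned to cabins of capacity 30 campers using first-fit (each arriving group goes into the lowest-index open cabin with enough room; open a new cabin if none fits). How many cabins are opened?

  8 → cabin 1 (new)  [load 8/30]
  29 → cabin 2 (new)  [load 29/30]
  5 → cabin 1  [load 13/30]
  9 → cabin 1  [load 22/30]
  11 → cabin 3 (new)  [load 11/30]
  7 → cabin 1  [load 29/30]
  5 → cabin 3  [load 16/30]
  6 → cabin 3  [load 22/30]
  20 → cabin 4 (new)  [load 20/30]
  18 → cabin 5 (new)  [load 18/30]
  14 → cabin 6 (new)  [load 14/30]
6 cabins opened.

6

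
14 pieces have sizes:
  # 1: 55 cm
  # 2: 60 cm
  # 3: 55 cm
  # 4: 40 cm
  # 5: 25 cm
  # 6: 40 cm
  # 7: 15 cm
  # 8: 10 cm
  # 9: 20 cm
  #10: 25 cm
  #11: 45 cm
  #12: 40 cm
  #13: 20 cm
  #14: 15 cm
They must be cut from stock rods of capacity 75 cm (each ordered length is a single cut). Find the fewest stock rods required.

7

Total = 60 + 55 + 55 + 45 + 40 + 40 + 40 + 25 + 25 + 20 + 20 + 15 + 15 + 10 = 465 cm.
Lower bound: ⌈465/75⌉ = 7 stock rods.
A packing using 7 stock rods:
  stock rod 1: 60 + 15 = 75
  stock rod 2: 55 + 20 = 75
  stock rod 3: 55 + 20 = 75
  stock rod 4: 45 + 25 = 70
  stock rod 5: 40 + 25 + 10 = 75
  stock rod 6: 40 + 15 = 55
  stock rod 7: 40 = 40
This matches the lower bound, so 7 is optimal.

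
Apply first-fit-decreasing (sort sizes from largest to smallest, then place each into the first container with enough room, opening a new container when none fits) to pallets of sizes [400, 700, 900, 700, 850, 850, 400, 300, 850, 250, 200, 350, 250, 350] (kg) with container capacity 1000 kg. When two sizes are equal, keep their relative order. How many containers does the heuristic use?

Sorted descending: 900, 850, 850, 850, 700, 700, 400, 400, 350, 350, 300, 250, 250, 200.
  900 → container 1 (new)  [load 900/1000]
  850 → container 2 (new)  [load 850/1000]
  850 → container 3 (new)  [load 850/1000]
  850 → container 4 (new)  [load 850/1000]
  700 → container 5 (new)  [load 700/1000]
  700 → container 6 (new)  [load 700/1000]
  400 → container 7 (new)  [load 400/1000]
  400 → container 7  [load 800/1000]
  350 → container 8 (new)  [load 350/1000]
  350 → container 8  [load 700/1000]
  300 → container 5  [load 1000/1000]
  250 → container 6  [load 950/1000]
  250 → container 8  [load 950/1000]
  200 → container 7  [load 1000/1000]
8 containers opened.

8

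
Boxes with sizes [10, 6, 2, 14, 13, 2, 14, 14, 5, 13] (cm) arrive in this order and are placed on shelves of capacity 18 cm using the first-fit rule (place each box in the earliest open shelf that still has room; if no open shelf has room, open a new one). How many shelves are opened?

  10 → shelf 1 (new)  [load 10/18]
  6 → shelf 1  [load 16/18]
  2 → shelf 1  [load 18/18]
  14 → shelf 2 (new)  [load 14/18]
  13 → shelf 3 (new)  [load 13/18]
  2 → shelf 2  [load 16/18]
  14 → shelf 4 (new)  [load 14/18]
  14 → shelf 5 (new)  [load 14/18]
  5 → shelf 3  [load 18/18]
  13 → shelf 6 (new)  [load 13/18]
6 shelves opened.

6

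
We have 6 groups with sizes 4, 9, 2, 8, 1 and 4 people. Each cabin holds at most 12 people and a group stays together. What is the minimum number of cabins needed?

Total = 9 + 8 + 4 + 4 + 2 + 1 = 28 people.
Lower bound: ⌈28/12⌉ = 3 cabins.
A packing using 3 cabins:
  cabin 1: 9 + 2 + 1 = 12
  cabin 2: 8 + 4 = 12
  cabin 3: 4 = 4
This matches the lower bound, so 3 is optimal.

3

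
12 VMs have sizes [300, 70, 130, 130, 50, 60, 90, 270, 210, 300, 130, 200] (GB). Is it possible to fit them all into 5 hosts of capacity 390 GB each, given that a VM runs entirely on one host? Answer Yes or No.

Total = 1940 GB; ⌈1940/390⌉ = 5.
The bound of 5 does not rule out 5, but exhaustive search shows no assignment into 5 hosts of capacity 390 GB exists — the minimum is 6.

No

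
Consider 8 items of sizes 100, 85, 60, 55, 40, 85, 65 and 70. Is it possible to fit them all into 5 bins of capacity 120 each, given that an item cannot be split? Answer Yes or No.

No

Total = 560; ⌈560/120⌉ = 5.
The bound of 5 does not rule out 5, but exhaustive search shows no assignment into 5 bins of capacity 120 exists — the minimum is 6.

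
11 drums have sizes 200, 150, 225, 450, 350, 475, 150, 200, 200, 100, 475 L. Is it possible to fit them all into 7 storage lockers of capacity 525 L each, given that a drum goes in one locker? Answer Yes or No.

A valid assignment using 7 storage lockers:
  locker 1: 475 = 475
  locker 2: 475 = 475
  locker 3: 450 = 450
  locker 4: 350 + 150 = 500
  locker 5: 225 + 200 + 100 = 525
  locker 6: 200 + 200 = 400
  locker 7: 150 = 150
Every load is within 525 L, so 7 storage lockers suffice.

Yes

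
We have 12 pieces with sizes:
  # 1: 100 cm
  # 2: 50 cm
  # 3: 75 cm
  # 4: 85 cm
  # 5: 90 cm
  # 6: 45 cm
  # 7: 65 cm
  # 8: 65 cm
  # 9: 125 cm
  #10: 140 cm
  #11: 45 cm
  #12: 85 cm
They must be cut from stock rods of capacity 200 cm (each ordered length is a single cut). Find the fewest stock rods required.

5

Total = 140 + 125 + 100 + 90 + 85 + 85 + 75 + 65 + 65 + 50 + 45 + 45 = 970 cm.
Lower bound: ⌈970/200⌉ = 5 stock rods.
A packing using 5 stock rods:
  stock rod 1: 140 + 50 = 190
  stock rod 2: 125 + 75 = 200
  stock rod 3: 100 + 90 = 190
  stock rod 4: 85 + 65 + 45 = 195
  stock rod 5: 85 + 65 + 45 = 195
This matches the lower bound, so 5 is optimal.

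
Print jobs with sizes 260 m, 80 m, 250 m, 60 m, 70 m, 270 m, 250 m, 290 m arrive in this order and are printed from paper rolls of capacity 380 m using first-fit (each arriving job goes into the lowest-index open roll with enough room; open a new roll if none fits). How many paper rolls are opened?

5

  260 → roll 1 (new)  [load 260/380]
  80 → roll 1  [load 340/380]
  250 → roll 2 (new)  [load 250/380]
  60 → roll 2  [load 310/380]
  70 → roll 2  [load 380/380]
  270 → roll 3 (new)  [load 270/380]
  250 → roll 4 (new)  [load 250/380]
  290 → roll 5 (new)  [load 290/380]
5 paper rolls opened.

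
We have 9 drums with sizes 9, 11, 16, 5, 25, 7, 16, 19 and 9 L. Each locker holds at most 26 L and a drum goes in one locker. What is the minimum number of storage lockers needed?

5

Total = 25 + 19 + 16 + 16 + 11 + 9 + 9 + 7 + 5 = 117 L.
Lower bound: ⌈117/26⌉ = 5 storage lockers.
A packing using 5 storage lockers:
  locker 1: 25 = 25
  locker 2: 19 + 7 = 26
  locker 3: 16 + 9 = 25
  locker 4: 16 + 9 = 25
  locker 5: 11 + 5 = 16
This matches the lower bound, so 5 is optimal.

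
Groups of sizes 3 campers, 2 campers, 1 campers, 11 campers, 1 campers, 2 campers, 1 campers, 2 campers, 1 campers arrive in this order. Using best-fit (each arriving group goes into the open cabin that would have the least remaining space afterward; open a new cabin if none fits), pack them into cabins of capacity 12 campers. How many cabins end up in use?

  3 → cabin 1 (new)  [load 3/12]
  2 → cabin 1  [load 5/12]
  1 → cabin 1  [load 6/12]
  11 → cabin 2 (new)  [load 11/12]
  1 → cabin 2  [load 12/12]
  2 → cabin 1  [load 8/12]
  1 → cabin 1  [load 9/12]
  2 → cabin 1  [load 11/12]
  1 → cabin 1  [load 12/12]
2 cabins opened.

2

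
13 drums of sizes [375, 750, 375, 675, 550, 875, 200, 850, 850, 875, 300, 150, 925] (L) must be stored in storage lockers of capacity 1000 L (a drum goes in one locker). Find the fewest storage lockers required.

Total = 925 + 875 + 875 + 850 + 850 + 750 + 675 + 550 + 375 + 375 + 300 + 200 + 150 = 7750 L.
Lower bound: ⌈7750/1000⌉ = 8 storage lockers.
A packing using 9 storage lockers:
  locker 1: 925 = 925
  locker 2: 875 = 875
  locker 3: 875 = 875
  locker 4: 850 + 150 = 1000
  locker 5: 850 = 850
  locker 6: 750 + 200 = 950
  locker 7: 675 + 300 = 975
  locker 8: 550 + 375 = 925
  locker 9: 375 = 375
No arrangement into 8 storage lockers stays within capacity, so 9 is optimal.

9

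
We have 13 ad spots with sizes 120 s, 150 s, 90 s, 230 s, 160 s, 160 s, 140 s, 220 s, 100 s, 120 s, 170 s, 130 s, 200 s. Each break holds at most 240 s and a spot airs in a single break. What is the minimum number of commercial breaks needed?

10

Total = 230 + 220 + 200 + 170 + 160 + 160 + 150 + 140 + 130 + 120 + 120 + 100 + 90 = 1990 s.
Lower bound: ⌈1990/240⌉ = 9 commercial breaks.
A packing using 10 commercial breaks:
  break 1: 230 = 230
  break 2: 220 = 220
  break 3: 200 = 200
  break 4: 170 = 170
  break 5: 160 = 160
  break 6: 160 = 160
  break 7: 150 + 90 = 240
  break 8: 140 + 100 = 240
  break 9: 130 = 130
  break 10: 120 + 120 = 240
No arrangement into 9 commercial breaks stays within capacity, so 10 is optimal.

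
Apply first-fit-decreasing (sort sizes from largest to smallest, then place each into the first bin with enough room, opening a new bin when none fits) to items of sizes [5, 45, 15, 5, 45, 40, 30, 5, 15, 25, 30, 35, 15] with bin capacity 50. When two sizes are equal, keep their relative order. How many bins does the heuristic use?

Sorted descending: 45, 45, 40, 35, 30, 30, 25, 15, 15, 15, 5, 5, 5.
  45 → bin 1 (new)  [load 45/50]
  45 → bin 2 (new)  [load 45/50]
  40 → bin 3 (new)  [load 40/50]
  35 → bin 4 (new)  [load 35/50]
  30 → bin 5 (new)  [load 30/50]
  30 → bin 6 (new)  [load 30/50]
  25 → bin 7 (new)  [load 25/50]
  15 → bin 4  [load 50/50]
  15 → bin 5  [load 45/50]
  15 → bin 6  [load 45/50]
  5 → bin 1  [load 50/50]
  5 → bin 2  [load 50/50]
  5 → bin 3  [load 45/50]
7 bins opened.

7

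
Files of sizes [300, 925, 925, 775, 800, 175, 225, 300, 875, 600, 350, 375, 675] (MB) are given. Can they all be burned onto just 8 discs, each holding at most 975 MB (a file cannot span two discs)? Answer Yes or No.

Yes

A valid assignment using 8 discs:
  disc 1: 925 = 925
  disc 2: 925 = 925
  disc 3: 875 = 875
  disc 4: 800 + 175 = 975
  disc 5: 775 = 775
  disc 6: 675 + 300 = 975
  disc 7: 600 + 375 = 975
  disc 8: 350 + 300 + 225 = 875
Every load is within 975 MB, so 8 discs suffice.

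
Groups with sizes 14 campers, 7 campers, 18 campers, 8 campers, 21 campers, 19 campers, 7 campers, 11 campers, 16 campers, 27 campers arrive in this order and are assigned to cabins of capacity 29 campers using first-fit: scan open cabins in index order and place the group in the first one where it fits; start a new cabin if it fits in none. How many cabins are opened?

6

  14 → cabin 1 (new)  [load 14/29]
  7 → cabin 1  [load 21/29]
  18 → cabin 2 (new)  [load 18/29]
  8 → cabin 1  [load 29/29]
  21 → cabin 3 (new)  [load 21/29]
  19 → cabin 4 (new)  [load 19/29]
  7 → cabin 2  [load 25/29]
  11 → cabin 5 (new)  [load 11/29]
  16 → cabin 5  [load 27/29]
  27 → cabin 6 (new)  [load 27/29]
6 cabins opened.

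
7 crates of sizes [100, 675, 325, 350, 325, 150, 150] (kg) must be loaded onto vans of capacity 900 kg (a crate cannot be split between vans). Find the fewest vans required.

3

Total = 675 + 350 + 325 + 325 + 150 + 150 + 100 = 2075 kg.
Lower bound: ⌈2075/900⌉ = 3 vans.
A packing using 3 vans:
  van 1: 675 + 150 = 825
  van 2: 350 + 325 + 150 = 825
  van 3: 325 + 100 = 425
This matches the lower bound, so 3 is optimal.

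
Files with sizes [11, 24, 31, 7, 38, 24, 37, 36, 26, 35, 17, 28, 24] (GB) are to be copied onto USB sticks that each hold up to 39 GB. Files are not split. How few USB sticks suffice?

11

Total = 38 + 37 + 36 + 35 + 31 + 28 + 26 + 24 + 24 + 24 + 17 + 11 + 7 = 338 GB.
Lower bound: ⌈338/39⌉ = 9 USB sticks.
Also, 10 files each exceed 39/2 GB, and no two of those can share a USB stick, so at least 10 USB sticks are needed.
A packing using 11 USB sticks:
  USB stick 1: 38 = 38
  USB stick 2: 37 = 37
  USB stick 3: 36 = 36
  USB stick 4: 35 = 35
  USB stick 5: 31 + 7 = 38
  USB stick 6: 28 + 11 = 39
  USB stick 7: 26 = 26
  USB stick 8: 24 = 24
  USB stick 9: 24 = 24
  USB stick 10: 24 = 24
  USB stick 11: 17 = 17
No arrangement into 10 USB sticks stays within capacity, so 11 is optimal.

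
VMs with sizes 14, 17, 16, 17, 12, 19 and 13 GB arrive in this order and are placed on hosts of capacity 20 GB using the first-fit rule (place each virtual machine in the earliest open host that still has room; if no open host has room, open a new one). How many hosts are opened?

  14 → host 1 (new)  [load 14/20]
  17 → host 2 (new)  [load 17/20]
  16 → host 3 (new)  [load 16/20]
  17 → host 4 (new)  [load 17/20]
  12 → host 5 (new)  [load 12/20]
  19 → host 6 (new)  [load 19/20]
  13 → host 7 (new)  [load 13/20]
7 hosts opened.

7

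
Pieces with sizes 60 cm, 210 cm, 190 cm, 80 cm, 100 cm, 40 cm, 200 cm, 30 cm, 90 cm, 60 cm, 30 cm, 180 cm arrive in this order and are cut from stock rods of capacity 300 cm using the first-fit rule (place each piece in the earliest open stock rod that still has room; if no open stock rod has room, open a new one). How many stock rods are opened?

5

  60 → stock rod 1 (new)  [load 60/300]
  210 → stock rod 1  [load 270/300]
  190 → stock rod 2 (new)  [load 190/300]
  80 → stock rod 2  [load 270/300]
  100 → stock rod 3 (new)  [load 100/300]
  40 → stock rod 3  [load 140/300]
  200 → stock rod 4 (new)  [load 200/300]
  30 → stock rod 1  [load 300/300]
  90 → stock rod 3  [load 230/300]
  60 → stock rod 3  [load 290/300]
  30 → stock rod 2  [load 300/300]
  180 → stock rod 5 (new)  [load 180/300]
5 stock rods opened.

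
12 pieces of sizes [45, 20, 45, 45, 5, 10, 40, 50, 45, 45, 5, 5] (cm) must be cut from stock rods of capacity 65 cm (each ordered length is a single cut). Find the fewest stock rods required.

Total = 50 + 45 + 45 + 45 + 45 + 45 + 40 + 20 + 10 + 5 + 5 + 5 = 360 cm.
Lower bound: ⌈360/65⌉ = 6 stock rods.
Also, 7 pieces each exceed 65/2 cm, and no two of those can share a stock rod, so at least 7 stock rods are needed.
A packing using 7 stock rods:
  stock rod 1: 50 + 10 + 5 = 65
  stock rod 2: 45 + 20 = 65
  stock rod 3: 45 + 5 + 5 = 55
  stock rod 4: 45 = 45
  stock rod 5: 45 = 45
  stock rod 6: 45 = 45
  stock rod 7: 40 = 40
This matches the lower bound, so 7 is optimal.

7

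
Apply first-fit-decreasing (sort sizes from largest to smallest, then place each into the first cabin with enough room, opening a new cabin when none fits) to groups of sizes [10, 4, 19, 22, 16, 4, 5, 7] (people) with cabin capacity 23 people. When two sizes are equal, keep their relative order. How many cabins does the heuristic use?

Sorted descending: 22, 19, 16, 10, 7, 5, 4, 4.
  22 → cabin 1 (new)  [load 22/23]
  19 → cabin 2 (new)  [load 19/23]
  16 → cabin 3 (new)  [load 16/23]
  10 → cabin 4 (new)  [load 10/23]
  7 → cabin 3  [load 23/23]
  5 → cabin 4  [load 15/23]
  4 → cabin 2  [load 23/23]
  4 → cabin 4  [load 19/23]
4 cabins opened.

4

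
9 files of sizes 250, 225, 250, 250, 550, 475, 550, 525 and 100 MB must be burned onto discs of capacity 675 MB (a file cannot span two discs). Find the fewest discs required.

Total = 550 + 550 + 525 + 475 + 250 + 250 + 250 + 225 + 100 = 3175 MB.
Lower bound: ⌈3175/675⌉ = 5 discs.
A packing using 6 discs:
  disc 1: 550 + 100 = 650
  disc 2: 550 = 550
  disc 3: 525 = 525
  disc 4: 475 = 475
  disc 5: 250 + 250 = 500
  disc 6: 250 + 225 = 475
No arrangement into 5 discs stays within capacity, so 6 is optimal.

6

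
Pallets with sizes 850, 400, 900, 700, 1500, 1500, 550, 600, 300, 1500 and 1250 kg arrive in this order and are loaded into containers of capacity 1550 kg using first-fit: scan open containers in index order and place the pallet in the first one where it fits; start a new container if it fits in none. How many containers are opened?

7

  850 → container 1 (new)  [load 850/1550]
  400 → container 1  [load 1250/1550]
  900 → container 2 (new)  [load 900/1550]
  700 → container 3 (new)  [load 700/1550]
  1500 → container 4 (new)  [load 1500/1550]
  1500 → container 5 (new)  [load 1500/1550]
  550 → container 2  [load 1450/1550]
  600 → container 3  [load 1300/1550]
  300 → container 1  [load 1550/1550]
  1500 → container 6 (new)  [load 1500/1550]
  1250 → container 7 (new)  [load 1250/1550]
7 containers opened.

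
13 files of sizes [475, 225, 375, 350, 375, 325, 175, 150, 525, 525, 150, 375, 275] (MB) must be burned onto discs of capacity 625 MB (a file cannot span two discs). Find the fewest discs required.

8

Total = 525 + 525 + 475 + 375 + 375 + 375 + 350 + 325 + 275 + 225 + 175 + 150 + 150 = 4300 MB.
Lower bound: ⌈4300/625⌉ = 7 discs.
Also, 8 files each exceed 625/2 MB, and no two of those can share a disc, so at least 8 discs are needed.
A packing using 8 discs:
  disc 1: 525 = 525
  disc 2: 525 = 525
  disc 3: 475 + 150 = 625
  disc 4: 375 + 225 = 600
  disc 5: 375 + 175 = 550
  disc 6: 375 + 150 = 525
  disc 7: 350 + 275 = 625
  disc 8: 325 = 325
This matches the lower bound, so 8 is optimal.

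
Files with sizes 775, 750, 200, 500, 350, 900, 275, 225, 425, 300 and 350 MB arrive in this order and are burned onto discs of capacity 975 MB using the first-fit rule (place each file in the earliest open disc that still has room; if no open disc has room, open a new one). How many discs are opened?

  775 → disc 1 (new)  [load 775/975]
  750 → disc 2 (new)  [load 750/975]
  200 → disc 1  [load 975/975]
  500 → disc 3 (new)  [load 500/975]
  350 → disc 3  [load 850/975]
  900 → disc 4 (new)  [load 900/975]
  275 → disc 5 (new)  [load 275/975]
  225 → disc 2  [load 975/975]
  425 → disc 5  [load 700/975]
  300 → disc 6 (new)  [load 300/975]
  350 → disc 6  [load 650/975]
6 discs opened.

6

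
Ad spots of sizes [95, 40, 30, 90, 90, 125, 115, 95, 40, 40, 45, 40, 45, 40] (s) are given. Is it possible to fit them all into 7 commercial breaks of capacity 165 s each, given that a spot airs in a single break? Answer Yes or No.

A valid assignment using 7 commercial breaks:
  break 1: 125 + 40 = 165
  break 2: 115 + 45 = 160
  break 3: 95 + 45 = 140
  break 4: 95 + 40 + 30 = 165
  break 5: 90 + 40 = 130
  break 6: 90 + 40 = 130
  break 7: 40 = 40
Every load is within 165 s, so 7 commercial breaks suffice.

Yes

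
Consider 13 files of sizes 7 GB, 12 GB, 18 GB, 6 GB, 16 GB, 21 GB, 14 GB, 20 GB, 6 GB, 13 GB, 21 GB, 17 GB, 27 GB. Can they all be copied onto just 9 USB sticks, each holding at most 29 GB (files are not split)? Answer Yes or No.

A valid assignment using 8 USB sticks:
  USB stick 1: 27 = 27
  USB stick 2: 21 + 7 = 28
  USB stick 3: 21 + 6 = 27
  USB stick 4: 20 + 6 = 26
  USB stick 5: 18 = 18
  USB stick 6: 17 + 12 = 29
  USB stick 7: 16 + 13 = 29
  USB stick 8: 14 = 14
That uses only 8 ≤ 9, so 9 USB sticks are enough.

Yes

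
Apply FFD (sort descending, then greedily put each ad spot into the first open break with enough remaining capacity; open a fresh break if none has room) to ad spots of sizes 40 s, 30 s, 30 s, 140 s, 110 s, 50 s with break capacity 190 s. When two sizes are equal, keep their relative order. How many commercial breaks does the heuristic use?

3

Sorted descending: 140, 110, 50, 40, 30, 30.
  140 → break 1 (new)  [load 140/190]
  110 → break 2 (new)  [load 110/190]
  50 → break 1  [load 190/190]
  40 → break 2  [load 150/190]
  30 → break 2  [load 180/190]
  30 → break 3 (new)  [load 30/190]
3 commercial breaks opened.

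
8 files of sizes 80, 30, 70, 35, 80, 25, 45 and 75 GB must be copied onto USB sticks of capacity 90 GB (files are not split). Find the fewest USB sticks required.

Total = 80 + 80 + 75 + 70 + 45 + 35 + 30 + 25 = 440 GB.
Lower bound: ⌈440/90⌉ = 5 USB sticks.
A packing using 6 USB sticks:
  USB stick 1: 80 = 80
  USB stick 2: 80 = 80
  USB stick 3: 75 = 75
  USB stick 4: 70 = 70
  USB stick 5: 45 + 35 = 80
  USB stick 6: 30 + 25 = 55
No arrangement into 5 USB sticks stays within capacity, so 6 is optimal.

6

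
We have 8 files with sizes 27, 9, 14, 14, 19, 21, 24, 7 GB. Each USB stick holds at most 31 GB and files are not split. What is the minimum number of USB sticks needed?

5

Total = 27 + 24 + 21 + 19 + 14 + 14 + 9 + 7 = 135 GB.
Lower bound: ⌈135/31⌉ = 5 USB sticks.
A packing using 5 USB sticks:
  USB stick 1: 27 = 27
  USB stick 2: 24 + 7 = 31
  USB stick 3: 21 + 9 = 30
  USB stick 4: 19 = 19
  USB stick 5: 14 + 14 = 28
This matches the lower bound, so 5 is optimal.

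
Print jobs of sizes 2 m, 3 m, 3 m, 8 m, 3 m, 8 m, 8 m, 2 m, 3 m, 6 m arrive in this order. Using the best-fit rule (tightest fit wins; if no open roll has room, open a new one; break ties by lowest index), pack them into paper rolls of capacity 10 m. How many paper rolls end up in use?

  2 → roll 1 (new)  [load 2/10]
  3 → roll 1  [load 5/10]
  3 → roll 1  [load 8/10]
  8 → roll 2 (new)  [load 8/10]
  3 → roll 3 (new)  [load 3/10]
  8 → roll 4 (new)  [load 8/10]
  8 → roll 5 (new)  [load 8/10]
  2 → roll 1  [load 10/10]
  3 → roll 3  [load 6/10]
  6 → roll 6 (new)  [load 6/10]
6 paper rolls opened.

6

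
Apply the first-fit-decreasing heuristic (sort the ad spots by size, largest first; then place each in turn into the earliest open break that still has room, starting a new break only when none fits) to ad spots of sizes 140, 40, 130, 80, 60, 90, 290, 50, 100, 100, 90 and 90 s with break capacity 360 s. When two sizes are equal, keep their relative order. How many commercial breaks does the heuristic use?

Sorted descending: 290, 140, 130, 100, 100, 90, 90, 90, 80, 60, 50, 40.
  290 → break 1 (new)  [load 290/360]
  140 → break 2 (new)  [load 140/360]
  130 → break 2  [load 270/360]
  100 → break 3 (new)  [load 100/360]
  100 → break 3  [load 200/360]
  90 → break 2  [load 360/360]
  90 → break 3  [load 290/360]
  90 → break 4 (new)  [load 90/360]
  80 → break 4  [load 170/360]
  60 → break 1  [load 350/360]
  50 → break 3  [load 340/360]
  40 → break 4  [load 210/360]
4 commercial breaks opened.

4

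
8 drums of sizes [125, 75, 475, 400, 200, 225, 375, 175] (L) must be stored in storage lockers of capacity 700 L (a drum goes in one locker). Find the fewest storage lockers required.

3

Total = 475 + 400 + 375 + 225 + 200 + 175 + 125 + 75 = 2050 L.
Lower bound: ⌈2050/700⌉ = 3 storage lockers.
A packing using 3 storage lockers:
  locker 1: 475 + 225 = 700
  locker 2: 400 + 200 + 75 = 675
  locker 3: 375 + 175 + 125 = 675
This matches the lower bound, so 3 is optimal.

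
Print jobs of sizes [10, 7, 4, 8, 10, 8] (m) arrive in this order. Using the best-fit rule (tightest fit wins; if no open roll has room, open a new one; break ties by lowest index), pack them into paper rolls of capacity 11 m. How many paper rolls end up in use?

5

  10 → roll 1 (new)  [load 10/11]
  7 → roll 2 (new)  [load 7/11]
  4 → roll 2  [load 11/11]
  8 → roll 3 (new)  [load 8/11]
  10 → roll 4 (new)  [load 10/11]
  8 → roll 5 (new)  [load 8/11]
5 paper rolls opened.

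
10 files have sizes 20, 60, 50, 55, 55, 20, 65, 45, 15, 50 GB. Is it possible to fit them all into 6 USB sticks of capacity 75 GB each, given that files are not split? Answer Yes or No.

No

Total = 435 GB; ⌈435/75⌉ = 6.
7 files each exceed half the capacity and cannot share a USB stick, forcing at least 7 USB sticks.
At least 7 USB sticks are required, but only 6 are allowed.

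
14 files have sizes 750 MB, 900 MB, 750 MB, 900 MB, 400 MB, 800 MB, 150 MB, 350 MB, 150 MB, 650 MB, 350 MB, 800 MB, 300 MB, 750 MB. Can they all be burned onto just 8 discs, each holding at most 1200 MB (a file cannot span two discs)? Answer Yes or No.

A valid assignment using 8 discs:
  disc 1: 900 + 300 = 1200
  disc 2: 900 + 150 + 150 = 1200
  disc 3: 800 + 400 = 1200
  disc 4: 800 + 350 = 1150
  disc 5: 750 + 350 = 1100
  disc 6: 750 = 750
  disc 7: 750 = 750
  disc 8: 650 = 650
Every load is within 1200 MB, so 8 discs suffice.

Yes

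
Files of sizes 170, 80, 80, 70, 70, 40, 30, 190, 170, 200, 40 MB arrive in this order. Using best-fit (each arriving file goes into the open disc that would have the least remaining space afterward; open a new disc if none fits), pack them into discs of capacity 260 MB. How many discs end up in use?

5

  170 → disc 1 (new)  [load 170/260]
  80 → disc 1  [load 250/260]
  80 → disc 2 (new)  [load 80/260]
  70 → disc 2  [load 150/260]
  70 → disc 2  [load 220/260]
  40 → disc 2  [load 260/260]
  30 → disc 3 (new)  [load 30/260]
  190 → disc 3  [load 220/260]
  170 → disc 4 (new)  [load 170/260]
  200 → disc 5 (new)  [load 200/260]
  40 → disc 3  [load 260/260]
5 discs opened.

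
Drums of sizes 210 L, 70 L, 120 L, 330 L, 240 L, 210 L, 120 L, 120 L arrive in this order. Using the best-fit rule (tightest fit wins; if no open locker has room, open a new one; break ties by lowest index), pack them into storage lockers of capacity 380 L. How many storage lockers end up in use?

  210 → locker 1 (new)  [load 210/380]
  70 → locker 1  [load 280/380]
  120 → locker 2 (new)  [load 120/380]
  330 → locker 3 (new)  [load 330/380]
  240 → locker 2  [load 360/380]
  210 → locker 4 (new)  [load 210/380]
  120 → locker 4  [load 330/380]
  120 → locker 5 (new)  [load 120/380]
5 storage lockers opened.

5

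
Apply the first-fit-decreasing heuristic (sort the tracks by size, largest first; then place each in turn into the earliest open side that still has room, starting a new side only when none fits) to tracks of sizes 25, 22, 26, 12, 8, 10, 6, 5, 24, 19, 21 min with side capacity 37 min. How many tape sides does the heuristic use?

Sorted descending: 26, 25, 24, 22, 21, 19, 12, 10, 8, 6, 5.
  26 → side 1 (new)  [load 26/37]
  25 → side 2 (new)  [load 25/37]
  24 → side 3 (new)  [load 24/37]
  22 → side 4 (new)  [load 22/37]
  21 → side 5 (new)  [load 21/37]
  19 → side 6 (new)  [load 19/37]
  12 → side 2  [load 37/37]
  10 → side 1  [load 36/37]
  8 → side 3  [load 32/37]
  6 → side 4  [load 28/37]
  5 → side 3  [load 37/37]
6 tape sides opened.

6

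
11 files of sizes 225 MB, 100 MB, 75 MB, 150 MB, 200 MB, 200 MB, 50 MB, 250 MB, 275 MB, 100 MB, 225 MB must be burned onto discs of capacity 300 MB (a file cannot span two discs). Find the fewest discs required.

Total = 275 + 250 + 225 + 225 + 200 + 200 + 150 + 100 + 100 + 75 + 50 = 1850 MB.
Lower bound: ⌈1850/300⌉ = 7 discs.
A packing using 7 discs:
  disc 1: 275 = 275
  disc 2: 250 + 50 = 300
  disc 3: 225 + 75 = 300
  disc 4: 225 = 225
  disc 5: 200 + 100 = 300
  disc 6: 200 + 100 = 300
  disc 7: 150 = 150
This matches the lower bound, so 7 is optimal.

7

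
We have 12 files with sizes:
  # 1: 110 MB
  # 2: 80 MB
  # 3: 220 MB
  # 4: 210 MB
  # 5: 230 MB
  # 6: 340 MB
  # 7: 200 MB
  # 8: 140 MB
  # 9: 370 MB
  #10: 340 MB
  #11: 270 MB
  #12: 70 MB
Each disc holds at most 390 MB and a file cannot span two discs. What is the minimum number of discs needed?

8

Total = 370 + 340 + 340 + 270 + 230 + 220 + 210 + 200 + 140 + 110 + 80 + 70 = 2580 MB.
Lower bound: ⌈2580/390⌉ = 7 discs.
Also, 8 files each exceed 195 MB, and no two of those can share a disc, so at least 8 discs are needed.
A packing using 8 discs:
  disc 1: 370 = 370
  disc 2: 340 = 340
  disc 3: 340 = 340
  disc 4: 270 + 110 = 380
  disc 5: 230 + 140 = 370
  disc 6: 220 + 80 + 70 = 370
  disc 7: 210 = 210
  disc 8: 200 = 200
This matches the lower bound, so 8 is optimal.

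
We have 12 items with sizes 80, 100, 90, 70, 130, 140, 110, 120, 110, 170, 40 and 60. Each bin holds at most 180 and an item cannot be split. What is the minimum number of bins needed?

Total = 170 + 140 + 130 + 120 + 110 + 110 + 100 + 90 + 80 + 70 + 60 + 40 = 1220.
Lower bound: ⌈1220/180⌉ = 7 bins.
A packing using 8 bins:
  bin 1: 170 = 170
  bin 2: 140 + 40 = 180
  bin 3: 130 = 130
  bin 4: 120 + 60 = 180
  bin 5: 110 + 70 = 180
  bin 6: 110 = 110
  bin 7: 100 + 80 = 180
  bin 8: 90 = 90
No arrangement into 7 bins stays within capacity, so 8 is optimal.

8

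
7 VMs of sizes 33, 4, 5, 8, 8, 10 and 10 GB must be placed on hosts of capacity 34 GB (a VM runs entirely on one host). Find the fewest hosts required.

Total = 33 + 10 + 10 + 8 + 8 + 5 + 4 = 78 GB.
Lower bound: ⌈78/34⌉ = 3 hosts.
A packing using 3 hosts:
  host 1: 33 = 33
  host 2: 10 + 10 + 8 + 5 = 33
  host 3: 8 + 4 = 12
This matches the lower bound, so 3 is optimal.

3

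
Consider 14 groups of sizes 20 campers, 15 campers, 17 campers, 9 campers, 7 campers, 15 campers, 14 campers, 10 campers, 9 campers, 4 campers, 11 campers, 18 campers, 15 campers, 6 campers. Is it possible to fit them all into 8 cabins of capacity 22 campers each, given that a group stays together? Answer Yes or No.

Total = 170 campers; ⌈170/22⌉ = 8.
The bound of 8 does not rule out 8, but exhaustive search shows no assignment into 8 cabins of capacity 22 campers exists — the minimum is 9.

No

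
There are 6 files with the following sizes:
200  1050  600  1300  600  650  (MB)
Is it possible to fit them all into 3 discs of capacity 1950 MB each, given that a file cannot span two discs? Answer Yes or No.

Yes

A valid assignment using 3 discs:
  disc 1: 1300 + 650 = 1950
  disc 2: 1050 + 600 + 200 = 1850
  disc 3: 600 = 600
Every load is within 1950 MB, so 3 discs suffice.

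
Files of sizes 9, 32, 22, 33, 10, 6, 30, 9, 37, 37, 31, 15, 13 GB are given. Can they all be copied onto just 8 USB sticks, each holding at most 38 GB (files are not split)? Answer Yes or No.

No

Total = 284 GB; ⌈284/38⌉ = 8.
The bound of 8 does not rule out 8, but exhaustive search shows no assignment into 8 USB sticks of capacity 38 GB exists — the minimum is 9.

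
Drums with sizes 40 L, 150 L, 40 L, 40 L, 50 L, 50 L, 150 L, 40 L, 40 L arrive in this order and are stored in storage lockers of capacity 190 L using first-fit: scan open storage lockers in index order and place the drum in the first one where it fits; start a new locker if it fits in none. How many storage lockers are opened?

  40 → locker 1 (new)  [load 40/190]
  150 → locker 1  [load 190/190]
  40 → locker 2 (new)  [load 40/190]
  40 → locker 2  [load 80/190]
  50 → locker 2  [load 130/190]
  50 → locker 2  [load 180/190]
  150 → locker 3 (new)  [load 150/190]
  40 → locker 3  [load 190/190]
  40 → locker 4 (new)  [load 40/190]
4 storage lockers opened.

4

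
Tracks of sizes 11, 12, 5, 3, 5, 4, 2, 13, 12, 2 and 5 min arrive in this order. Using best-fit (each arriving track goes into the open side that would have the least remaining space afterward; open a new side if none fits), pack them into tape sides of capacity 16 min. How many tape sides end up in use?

  11 → side 1 (new)  [load 11/16]
  12 → side 2 (new)  [load 12/16]
  5 → side 1  [load 16/16]
  3 → side 2  [load 15/16]
  5 → side 3 (new)  [load 5/16]
  4 → side 3  [load 9/16]
  2 → side 3  [load 11/16]
  13 → side 4 (new)  [load 13/16]
  12 → side 5 (new)  [load 12/16]
  2 → side 4  [load 15/16]
  5 → side 3  [load 16/16]
5 tape sides opened.

5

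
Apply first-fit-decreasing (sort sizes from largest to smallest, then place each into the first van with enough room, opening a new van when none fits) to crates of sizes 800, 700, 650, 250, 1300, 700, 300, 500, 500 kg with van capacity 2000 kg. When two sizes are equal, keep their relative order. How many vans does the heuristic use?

Sorted descending: 1300, 800, 700, 700, 650, 500, 500, 300, 250.
  1300 → van 1 (new)  [load 1300/2000]
  800 → van 2 (new)  [load 800/2000]
  700 → van 1  [load 2000/2000]
  700 → van 2  [load 1500/2000]
  650 → van 3 (new)  [load 650/2000]
  500 → van 2  [load 2000/2000]
  500 → van 3  [load 1150/2000]
  300 → van 3  [load 1450/2000]
  250 → van 3  [load 1700/2000]
3 vans opened.

3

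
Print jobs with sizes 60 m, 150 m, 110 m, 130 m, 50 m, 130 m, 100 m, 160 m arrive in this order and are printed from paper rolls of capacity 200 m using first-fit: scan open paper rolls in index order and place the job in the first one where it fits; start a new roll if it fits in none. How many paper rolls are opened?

  60 → roll 1 (new)  [load 60/200]
  150 → roll 2 (new)  [load 150/200]
  110 → roll 1  [load 170/200]
  130 → roll 3 (new)  [load 130/200]
  50 → roll 2  [load 200/200]
  130 → roll 4 (new)  [load 130/200]
  100 → roll 5 (new)  [load 100/200]
  160 → roll 6 (new)  [load 160/200]
6 paper rolls opened.

6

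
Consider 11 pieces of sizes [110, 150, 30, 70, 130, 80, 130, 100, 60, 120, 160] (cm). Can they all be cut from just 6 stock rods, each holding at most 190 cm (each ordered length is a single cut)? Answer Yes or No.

Total = 1140 cm; ⌈1140/190⌉ = 6.
7 pieces each exceed half the capacity and cannot share a stock rod, forcing at least 7 stock rods.
At least 7 stock rods are required, but only 6 are allowed.

No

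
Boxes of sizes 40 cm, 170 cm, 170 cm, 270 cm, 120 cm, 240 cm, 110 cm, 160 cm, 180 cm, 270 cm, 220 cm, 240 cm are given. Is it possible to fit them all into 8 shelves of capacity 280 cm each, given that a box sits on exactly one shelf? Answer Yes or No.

No

Total = 2190 cm; ⌈2190/280⌉ = 8.
9 boxes each exceed half the capacity and cannot share a shelf, forcing at least 9 shelves.
At least 9 shelves are required, but only 8 are allowed.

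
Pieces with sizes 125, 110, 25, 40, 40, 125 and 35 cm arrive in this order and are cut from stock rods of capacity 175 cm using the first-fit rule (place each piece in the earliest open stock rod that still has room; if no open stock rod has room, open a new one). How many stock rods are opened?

  125 → stock rod 1 (new)  [load 125/175]
  110 → stock rod 2 (new)  [load 110/175]
  25 → stock rod 1  [load 150/175]
  40 → stock rod 2  [load 150/175]
  40 → stock rod 3 (new)  [load 40/175]
  125 → stock rod 3  [load 165/175]
  35 → stock rod 4 (new)  [load 35/175]
4 stock rods opened.

4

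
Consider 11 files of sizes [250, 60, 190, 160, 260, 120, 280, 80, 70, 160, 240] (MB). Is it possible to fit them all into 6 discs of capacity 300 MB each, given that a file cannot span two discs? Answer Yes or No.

No

Total = 1870 MB; ⌈1870/300⌉ = 7.
At least 7 discs are required, but only 6 are allowed.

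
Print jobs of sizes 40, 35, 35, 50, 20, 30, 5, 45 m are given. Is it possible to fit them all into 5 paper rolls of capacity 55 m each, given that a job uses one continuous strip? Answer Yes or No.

Total = 260 m; ⌈260/55⌉ = 5.
6 print jobs each exceed half the capacity and cannot share a roll, forcing at least 6 paper rolls.
At least 6 paper rolls are required, but only 5 are allowed.

No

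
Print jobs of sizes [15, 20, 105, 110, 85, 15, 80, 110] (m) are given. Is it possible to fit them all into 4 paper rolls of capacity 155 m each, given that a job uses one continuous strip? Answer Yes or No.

No

Total = 540 m; ⌈540/155⌉ = 4.
5 print jobs each exceed half the capacity and cannot share a roll, forcing at least 5 paper rolls.
At least 5 paper rolls are required, but only 4 are allowed.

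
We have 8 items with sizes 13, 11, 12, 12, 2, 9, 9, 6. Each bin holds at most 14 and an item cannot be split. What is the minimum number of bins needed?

Total = 13 + 12 + 12 + 11 + 9 + 9 + 6 + 2 = 74.
Lower bound: ⌈74/14⌉ = 6 bins.
A packing using 7 bins:
  bin 1: 13 = 13
  bin 2: 12 + 2 = 14
  bin 3: 12 = 12
  bin 4: 11 = 11
  bin 5: 9 = 9
  bin 6: 9 = 9
  bin 7: 6 = 6
No arrangement into 6 bins stays within capacity, so 7 is optimal.

7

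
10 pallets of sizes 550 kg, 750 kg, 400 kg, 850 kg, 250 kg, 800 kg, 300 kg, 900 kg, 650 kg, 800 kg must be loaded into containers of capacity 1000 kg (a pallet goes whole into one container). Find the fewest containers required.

7

Total = 900 + 850 + 800 + 800 + 750 + 650 + 550 + 400 + 300 + 250 = 6250 kg.
Lower bound: ⌈6250/1000⌉ = 7 containers.
A packing using 7 containers:
  container 1: 900 = 900
  container 2: 850 = 850
  container 3: 800 = 800
  container 4: 800 = 800
  container 5: 750 + 250 = 1000
  container 6: 650 + 300 = 950
  container 7: 550 + 400 = 950
This matches the lower bound, so 7 is optimal.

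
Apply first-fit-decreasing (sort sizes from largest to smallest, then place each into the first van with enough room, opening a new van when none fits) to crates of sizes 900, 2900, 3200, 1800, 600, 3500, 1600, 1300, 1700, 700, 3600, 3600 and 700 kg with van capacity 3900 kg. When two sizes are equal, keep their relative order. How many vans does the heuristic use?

Sorted descending: 3600, 3600, 3500, 3200, 2900, 1800, 1700, 1600, 1300, 900, 700, 700, 600.
  3600 → van 1 (new)  [load 3600/3900]
  3600 → van 2 (new)  [load 3600/3900]
  3500 → van 3 (new)  [load 3500/3900]
  3200 → van 4 (new)  [load 3200/3900]
  2900 → van 5 (new)  [load 2900/3900]
  1800 → van 6 (new)  [load 1800/3900]
  1700 → van 6  [load 3500/3900]
  1600 → van 7 (new)  [load 1600/3900]
  1300 → van 7  [load 2900/3900]
  900 → van 5  [load 3800/3900]
  700 → van 4  [load 3900/3900]
  700 → van 7  [load 3600/3900]
  600 → van 8 (new)  [load 600/3900]
8 vans opened.

8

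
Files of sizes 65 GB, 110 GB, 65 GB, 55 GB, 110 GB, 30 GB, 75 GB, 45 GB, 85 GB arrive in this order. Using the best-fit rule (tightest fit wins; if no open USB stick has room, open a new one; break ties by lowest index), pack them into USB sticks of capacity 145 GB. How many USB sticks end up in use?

  65 → USB stick 1 (new)  [load 65/145]
  110 → USB stick 2 (new)  [load 110/145]
  65 → USB stick 1  [load 130/145]
  55 → USB stick 3 (new)  [load 55/145]
  110 → USB stick 4 (new)  [load 110/145]
  30 → USB stick 2  [load 140/145]
  75 → USB stick 3  [load 130/145]
  45 → USB stick 5 (new)  [load 45/145]
  85 → USB stick 5  [load 130/145]
5 USB sticks opened.

5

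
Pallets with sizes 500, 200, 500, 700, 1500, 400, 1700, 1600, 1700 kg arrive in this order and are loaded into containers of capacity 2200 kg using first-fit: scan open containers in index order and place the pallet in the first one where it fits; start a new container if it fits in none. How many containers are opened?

5

  500 → container 1 (new)  [load 500/2200]
  200 → container 1  [load 700/2200]
  500 → container 1  [load 1200/2200]
  700 → container 1  [load 1900/2200]
  1500 → container 2 (new)  [load 1500/2200]
  400 → container 2  [load 1900/2200]
  1700 → container 3 (new)  [load 1700/2200]
  1600 → container 4 (new)  [load 1600/2200]
  1700 → container 5 (new)  [load 1700/2200]
5 containers opened.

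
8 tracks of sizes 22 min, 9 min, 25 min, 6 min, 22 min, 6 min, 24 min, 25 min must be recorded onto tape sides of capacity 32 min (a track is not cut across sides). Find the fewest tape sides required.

5

Total = 25 + 25 + 24 + 22 + 22 + 9 + 6 + 6 = 139 min.
Lower bound: ⌈139/32⌉ = 5 tape sides.
A packing using 5 tape sides:
  side 1: 25 + 6 = 31
  side 2: 25 + 6 = 31
  side 3: 24 = 24
  side 4: 22 + 9 = 31
  side 5: 22 = 22
This matches the lower bound, so 5 is optimal.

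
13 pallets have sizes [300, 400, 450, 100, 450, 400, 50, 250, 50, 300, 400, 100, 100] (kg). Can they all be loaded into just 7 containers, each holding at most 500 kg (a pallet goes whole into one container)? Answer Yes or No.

Total = 3350 kg; ⌈3350/500⌉ = 7.
The bound of 7 does not rule out 7, but exhaustive search shows no assignment into 7 containers of capacity 500 kg exists — the minimum is 8.

No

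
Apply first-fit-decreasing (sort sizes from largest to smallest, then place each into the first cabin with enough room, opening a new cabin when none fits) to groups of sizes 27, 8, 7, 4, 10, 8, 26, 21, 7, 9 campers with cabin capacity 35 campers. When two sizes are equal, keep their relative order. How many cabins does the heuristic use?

Sorted descending: 27, 26, 21, 10, 9, 8, 8, 7, 7, 4.
  27 → cabin 1 (new)  [load 27/35]
  26 → cabin 2 (new)  [load 26/35]
  21 → cabin 3 (new)  [load 21/35]
  10 → cabin 3  [load 31/35]
  9 → cabin 2  [load 35/35]
  8 → cabin 1  [load 35/35]
  8 → cabin 4 (new)  [load 8/35]
  7 → cabin 4  [load 15/35]
  7 → cabin 4  [load 22/35]
  4 → cabin 3  [load 35/35]
4 cabins opened.

4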